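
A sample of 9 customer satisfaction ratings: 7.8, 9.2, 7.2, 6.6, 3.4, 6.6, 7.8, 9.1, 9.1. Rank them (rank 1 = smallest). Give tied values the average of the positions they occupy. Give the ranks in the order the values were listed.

5.5, 9, 4, 2.5, 1, 2.5, 5.5, 7.5, 7.5

Sorted (ascending): 3.4, 6.6, 6.6, 7.2, 7.8, 7.8, 9.1, 9.1, 9.2
The 2 values of 6.6 occupy positions 2–3 → average rank (2+3)/2 = 2.5.
The 2 values of 7.8 occupy positions 5–6 → average rank (5+6)/2 = 5.5.
The 2 values of 9.1 occupy positions 7–8 → average rank (7+8)/2 = 7.5.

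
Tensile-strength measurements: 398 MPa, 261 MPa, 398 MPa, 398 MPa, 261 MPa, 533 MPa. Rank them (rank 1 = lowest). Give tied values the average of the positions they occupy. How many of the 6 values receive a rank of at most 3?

Sorted (ascending): 261, 261, 398, 398, 398, 533
The 2 values of 261 occupy positions 1–2 → average rank (1+2)/2 = 1.5.
The 3 values of 398 occupy positions 3–5 → average rank 4.
Ranks ≤ 3: {1.5, 1.5} → 2 values.

2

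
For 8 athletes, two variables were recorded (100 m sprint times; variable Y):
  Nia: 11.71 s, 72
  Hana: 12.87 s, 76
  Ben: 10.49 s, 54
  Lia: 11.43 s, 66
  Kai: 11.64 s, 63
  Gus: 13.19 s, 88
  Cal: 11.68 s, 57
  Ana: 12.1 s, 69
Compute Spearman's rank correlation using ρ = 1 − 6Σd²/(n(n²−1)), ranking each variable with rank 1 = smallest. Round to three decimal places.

Ranks of variable 1: 5, 7, 1, 2, 3, 8, 4, 6
Ranks of variable 2: 6, 7, 1, 4, 3, 8, 2, 5
d = r₁ − r₂: -1, 0, 0, -2, 0, 0, 2, 1
d²: 1, 0, 0, 4, 0, 0, 4, 1; Σd² = 10
ρ = 1 − 6·10/(8·63) = 1 − 60/504 = 0.881

0.881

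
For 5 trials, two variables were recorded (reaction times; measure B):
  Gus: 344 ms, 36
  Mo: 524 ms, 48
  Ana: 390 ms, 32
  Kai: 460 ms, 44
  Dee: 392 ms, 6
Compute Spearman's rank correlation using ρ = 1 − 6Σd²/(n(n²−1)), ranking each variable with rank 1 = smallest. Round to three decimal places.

Ranks of variable 1: 1, 5, 2, 4, 3
Ranks of variable 2: 3, 5, 2, 4, 1
d = r₁ − r₂: -2, 0, 0, 0, 2
d²: 4, 0, 0, 0, 4; Σd² = 8
ρ = 1 − 6·8/(5·24) = 1 − 48/120 = 0.600

0.600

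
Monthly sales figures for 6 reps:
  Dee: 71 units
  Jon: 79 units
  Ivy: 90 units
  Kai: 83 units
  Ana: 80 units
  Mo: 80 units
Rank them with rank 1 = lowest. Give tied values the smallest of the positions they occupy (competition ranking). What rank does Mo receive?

Sorted (ascending): 71, 79, 80, 80, 83, 90
The 2 values of 80 occupy positions 3–4 → each gets rank 3.
Mo has value 80 units → rank 3.

3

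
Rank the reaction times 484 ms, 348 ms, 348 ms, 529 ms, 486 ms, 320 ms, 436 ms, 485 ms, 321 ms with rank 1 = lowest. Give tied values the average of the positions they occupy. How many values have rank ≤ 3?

2

Sorted (ascending): 320, 321, 348, 348, 436, 484, 485, 486, 529
The 2 values of 348 occupy positions 3–4 → average rank (3+4)/2 = 3.5.
Ranks ≤ 3: {1, 2} → 2 values.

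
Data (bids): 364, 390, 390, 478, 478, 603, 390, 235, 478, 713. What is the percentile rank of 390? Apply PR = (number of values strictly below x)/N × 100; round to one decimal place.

20.0

N = 10.
Strictly below 390: 2. Equal to 390: 3.
PR = 2/10 × 100 = 20.0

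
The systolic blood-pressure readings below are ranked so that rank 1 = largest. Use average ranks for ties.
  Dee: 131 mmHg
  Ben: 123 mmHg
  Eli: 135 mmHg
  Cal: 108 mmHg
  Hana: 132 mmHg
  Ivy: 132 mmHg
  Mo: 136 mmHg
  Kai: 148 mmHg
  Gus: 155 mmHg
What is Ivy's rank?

5.5

Sorted (descending): 155, 148, 136, 135, 132, 132, 131, 123, 108
The 2 values of 132 occupy positions 5–6 → average rank (5+6)/2 = 5.5.
Ivy has value 132 mmHg → rank 5.5.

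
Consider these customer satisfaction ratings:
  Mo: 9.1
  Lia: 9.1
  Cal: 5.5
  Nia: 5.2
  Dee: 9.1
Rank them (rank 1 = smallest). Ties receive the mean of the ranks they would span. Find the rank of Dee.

4

Sorted (ascending): 5.2, 5.5, 9.1, 9.1, 9.1
The 3 values of 9.1 occupy positions 3–5 → average rank 4.
Dee has value 9.1 → rank 4.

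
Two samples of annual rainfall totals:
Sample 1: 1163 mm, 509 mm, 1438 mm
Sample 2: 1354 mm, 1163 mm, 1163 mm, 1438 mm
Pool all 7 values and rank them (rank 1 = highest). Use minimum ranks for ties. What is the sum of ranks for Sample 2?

Sorted (descending): 1438, 1438, 1354, 1163, 1163, 1163, 509
The 2 values of 1438 occupy positions 1–2 → each gets rank 1.
The 3 values of 1163 occupy positions 4–6 → each gets rank 4.
Sample 2 values → pooled ranks: 1354→3, 1163→4, 1163→4, 1438→1
Rank sum = 3 + 4 + 4 + 1 = 12

12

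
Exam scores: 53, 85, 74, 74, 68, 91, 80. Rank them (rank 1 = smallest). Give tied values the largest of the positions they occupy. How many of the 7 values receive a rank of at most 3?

Sorted (ascending): 53, 68, 74, 74, 80, 85, 91
The 2 values of 74 occupy positions 3–4 → each gets rank 4.
Ranks ≤ 3: {1, 2} → 2 values.

2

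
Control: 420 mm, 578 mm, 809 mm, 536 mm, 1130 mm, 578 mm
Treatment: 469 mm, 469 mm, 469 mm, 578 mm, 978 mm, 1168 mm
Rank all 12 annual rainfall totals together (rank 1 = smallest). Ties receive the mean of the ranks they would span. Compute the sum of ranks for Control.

Sorted (ascending): 420, 469, 469, 469, 536, 578, 578, 578, 809, 978, 1130, 1168
The 3 values of 469 occupy positions 2–4 → average rank 3.
The 3 values of 578 occupy positions 6–8 → average rank 7.
Control values → pooled ranks: 420→1, 578→7, 809→9, 536→5, 1130→11, 578→7
Rank sum = 1 + 7 + 9 + 5 + 11 + 7 = 40

40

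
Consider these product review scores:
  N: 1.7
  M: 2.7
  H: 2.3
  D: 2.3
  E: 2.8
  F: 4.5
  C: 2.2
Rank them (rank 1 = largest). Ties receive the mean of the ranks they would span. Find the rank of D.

Sorted (descending): 4.5, 2.8, 2.7, 2.3, 2.3, 2.2, 1.7
The 2 values of 2.3 occupy positions 4–5 → average rank (4+5)/2 = 4.5.
D has value 2.3 → rank 4.5.

4.5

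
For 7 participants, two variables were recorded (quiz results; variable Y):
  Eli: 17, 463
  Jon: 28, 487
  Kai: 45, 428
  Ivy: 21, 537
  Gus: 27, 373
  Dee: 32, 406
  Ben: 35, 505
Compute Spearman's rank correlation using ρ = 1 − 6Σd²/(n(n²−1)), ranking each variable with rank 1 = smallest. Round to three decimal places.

-0.143

Ranks of variable 1: 1, 4, 7, 2, 3, 5, 6
Ranks of variable 2: 4, 5, 3, 7, 1, 2, 6
d = r₁ − r₂: -3, -1, 4, -5, 2, 3, 0
d²: 9, 1, 16, 25, 4, 9, 0; Σd² = 64
ρ = 1 − 6·64/(7·48) = 1 − 384/336 = -0.143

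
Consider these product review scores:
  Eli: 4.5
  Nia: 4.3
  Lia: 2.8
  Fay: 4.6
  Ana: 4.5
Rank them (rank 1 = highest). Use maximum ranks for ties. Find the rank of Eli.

3

Sorted (descending): 4.6, 4.5, 4.5, 4.3, 2.8
The 2 values of 4.5 occupy positions 2–3 → each gets rank 3.
Eli has value 4.5 → rank 3.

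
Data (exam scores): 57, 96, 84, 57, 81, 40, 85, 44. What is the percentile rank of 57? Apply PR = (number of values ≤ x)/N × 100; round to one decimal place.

50.0

N = 8.
Strictly below 57: 2. Equal to 57: 2.
PR = 4/8 × 100 = 50.0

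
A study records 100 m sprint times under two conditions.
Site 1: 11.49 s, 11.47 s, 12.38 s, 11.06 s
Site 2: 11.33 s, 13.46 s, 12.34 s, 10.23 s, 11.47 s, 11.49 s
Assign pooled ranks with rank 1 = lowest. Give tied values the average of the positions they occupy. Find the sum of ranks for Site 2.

33

Sorted (ascending): 10.23, 11.06, 11.33, 11.47, 11.47, 11.49, 11.49, 12.34, 12.38, 13.46
The 2 values of 11.47 occupy positions 4–5 → average rank (4+5)/2 = 4.5.
The 2 values of 11.49 occupy positions 6–7 → average rank (6+7)/2 = 6.5.
Site 2 values → pooled ranks: 11.33→3, 13.46→10, 12.34→8, 10.23→1, 11.47→4.5, 11.49→6.5
Rank sum = 3 + 10 + 8 + 1 + 4.5 + 6.5 = 33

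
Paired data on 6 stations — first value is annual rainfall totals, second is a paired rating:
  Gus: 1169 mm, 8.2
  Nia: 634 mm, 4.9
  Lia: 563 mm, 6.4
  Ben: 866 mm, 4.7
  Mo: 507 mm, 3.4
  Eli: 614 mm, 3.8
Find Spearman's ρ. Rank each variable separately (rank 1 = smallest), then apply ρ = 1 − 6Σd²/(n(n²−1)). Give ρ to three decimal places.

Ranks of variable 1: 6, 4, 2, 5, 1, 3
Ranks of variable 2: 6, 4, 5, 3, 1, 2
d = r₁ − r₂: 0, 0, -3, 2, 0, 1
d²: 0, 0, 9, 4, 0, 1; Σd² = 14
ρ = 1 − 6·14/(6·35) = 1 − 84/210 = 0.600

0.600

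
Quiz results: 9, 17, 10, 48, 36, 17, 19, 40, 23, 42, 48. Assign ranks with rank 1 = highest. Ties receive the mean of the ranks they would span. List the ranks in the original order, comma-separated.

11, 8.5, 10, 1.5, 5, 8.5, 7, 4, 6, 3, 1.5

Sorted (descending): 48, 48, 42, 40, 36, 23, 19, 17, 17, 10, 9
The 2 values of 48 occupy positions 1–2 → average rank (1+2)/2 = 1.5.
The 2 values of 17 occupy positions 8–9 → average rank (8+9)/2 = 8.5.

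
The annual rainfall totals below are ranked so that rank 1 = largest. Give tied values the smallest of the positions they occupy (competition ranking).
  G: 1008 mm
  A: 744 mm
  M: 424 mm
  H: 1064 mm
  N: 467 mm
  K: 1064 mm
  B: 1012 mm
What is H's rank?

1

Sorted (descending): 1064, 1064, 1012, 1008, 744, 467, 424
The 2 values of 1064 occupy positions 1–2 → each gets rank 1.
H has value 1064 mm → rank 1.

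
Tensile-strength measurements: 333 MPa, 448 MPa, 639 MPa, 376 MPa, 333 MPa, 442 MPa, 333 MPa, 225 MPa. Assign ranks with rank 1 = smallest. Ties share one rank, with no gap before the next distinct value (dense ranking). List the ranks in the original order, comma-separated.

2, 5, 6, 3, 2, 4, 2, 1

Sorted (ascending): 225, 333, 333, 333, 376, 442, 448, 639
The 3 values of 333 share dense rank 2.
Remaining distinct values take the next consecutive integers.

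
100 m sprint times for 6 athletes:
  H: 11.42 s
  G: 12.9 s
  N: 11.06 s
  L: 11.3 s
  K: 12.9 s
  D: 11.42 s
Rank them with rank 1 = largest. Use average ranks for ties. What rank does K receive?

Sorted (descending): 12.9, 12.9, 11.42, 11.42, 11.3, 11.06
The 2 values of 12.9 occupy positions 1–2 → average rank (1+2)/2 = 1.5.
The 2 values of 11.42 occupy positions 3–4 → average rank (3+4)/2 = 3.5.
K has value 12.9 s → rank 1.5.

1.5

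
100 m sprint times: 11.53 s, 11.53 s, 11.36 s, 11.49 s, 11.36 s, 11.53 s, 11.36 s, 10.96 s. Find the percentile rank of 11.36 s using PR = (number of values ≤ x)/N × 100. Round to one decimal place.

50.0

N = 8.
Strictly below 11.36: 1. Equal to 11.36: 3.
PR = 4/8 × 100 = 50.0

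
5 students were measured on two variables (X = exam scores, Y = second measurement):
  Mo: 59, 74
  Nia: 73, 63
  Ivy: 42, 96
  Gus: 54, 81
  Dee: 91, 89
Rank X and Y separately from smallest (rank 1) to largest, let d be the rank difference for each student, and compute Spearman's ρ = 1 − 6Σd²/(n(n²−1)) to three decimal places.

-0.400

Ranks of variable 1: 3, 4, 1, 2, 5
Ranks of variable 2: 2, 1, 5, 3, 4
d = r₁ − r₂: 1, 3, -4, -1, 1
d²: 1, 9, 16, 1, 1; Σd² = 28
ρ = 1 − 6·28/(5·24) = 1 − 168/120 = -0.400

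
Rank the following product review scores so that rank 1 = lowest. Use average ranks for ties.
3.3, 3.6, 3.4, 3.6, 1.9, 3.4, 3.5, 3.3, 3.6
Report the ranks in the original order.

Sorted (ascending): 1.9, 3.3, 3.3, 3.4, 3.4, 3.5, 3.6, 3.6, 3.6
The 2 values of 3.3 occupy positions 2–3 → average rank (2+3)/2 = 2.5.
The 2 values of 3.4 occupy positions 4–5 → average rank (4+5)/2 = 4.5.
The 3 values of 3.6 occupy positions 7–9 → average rank 8.

2.5, 8, 4.5, 8, 1, 4.5, 6, 2.5, 8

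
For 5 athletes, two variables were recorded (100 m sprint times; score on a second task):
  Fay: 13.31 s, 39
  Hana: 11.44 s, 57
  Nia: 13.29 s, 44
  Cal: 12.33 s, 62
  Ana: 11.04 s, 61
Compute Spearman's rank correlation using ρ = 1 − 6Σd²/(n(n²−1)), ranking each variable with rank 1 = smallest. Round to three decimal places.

Ranks of variable 1: 5, 2, 4, 3, 1
Ranks of variable 2: 1, 3, 2, 5, 4
d = r₁ − r₂: 4, -1, 2, -2, -3
d²: 16, 1, 4, 4, 9; Σd² = 34
ρ = 1 − 6·34/(5·24) = 1 − 204/120 = -0.700

-0.700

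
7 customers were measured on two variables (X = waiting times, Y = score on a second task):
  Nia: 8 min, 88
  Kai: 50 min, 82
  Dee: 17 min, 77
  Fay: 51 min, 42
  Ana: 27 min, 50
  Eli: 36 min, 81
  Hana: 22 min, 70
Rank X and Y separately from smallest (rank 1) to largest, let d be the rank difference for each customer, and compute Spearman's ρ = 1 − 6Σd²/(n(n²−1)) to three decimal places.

Ranks of variable 1: 1, 6, 2, 7, 4, 5, 3
Ranks of variable 2: 7, 6, 4, 1, 2, 5, 3
d = r₁ − r₂: -6, 0, -2, 6, 2, 0, 0
d²: 36, 0, 4, 36, 4, 0, 0; Σd² = 80
ρ = 1 − 6·80/(7·48) = 1 − 480/336 = -0.429

-0.429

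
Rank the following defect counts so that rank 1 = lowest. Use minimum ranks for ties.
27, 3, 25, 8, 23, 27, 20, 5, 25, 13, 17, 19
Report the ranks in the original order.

Sorted (ascending): 3, 5, 8, 13, 17, 19, 20, 23, 25, 25, 27, 27
The 2 values of 25 occupy positions 9–10 → each gets rank 9.
The 2 values of 27 occupy positions 11–12 → each gets rank 11.

11, 1, 9, 3, 8, 11, 7, 2, 9, 4, 5, 6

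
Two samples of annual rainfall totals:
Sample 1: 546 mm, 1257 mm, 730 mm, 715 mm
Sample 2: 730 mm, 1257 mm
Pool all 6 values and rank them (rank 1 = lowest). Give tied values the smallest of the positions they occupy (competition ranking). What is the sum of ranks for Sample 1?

Sorted (ascending): 546, 715, 730, 730, 1257, 1257
The 2 values of 730 occupy positions 3–4 → each gets rank 3.
The 2 values of 1257 occupy positions 5–6 → each gets rank 5.
Sample 1 values → pooled ranks: 546→1, 1257→5, 730→3, 715→2
Rank sum = 1 + 5 + 3 + 2 = 11

11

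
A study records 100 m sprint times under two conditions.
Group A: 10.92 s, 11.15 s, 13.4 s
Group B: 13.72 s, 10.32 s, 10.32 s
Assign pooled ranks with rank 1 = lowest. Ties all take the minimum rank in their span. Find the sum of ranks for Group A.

Sorted (ascending): 10.32, 10.32, 10.92, 11.15, 13.4, 13.72
The 2 values of 10.32 occupy positions 1–2 → each gets rank 1.
Group A values → pooled ranks: 10.92→3, 11.15→4, 13.4→5
Rank sum = 3 + 4 + 5 = 12

12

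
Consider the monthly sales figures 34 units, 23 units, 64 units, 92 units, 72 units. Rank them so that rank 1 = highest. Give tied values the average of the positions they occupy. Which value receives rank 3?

Sorted (descending): 92, 72, 64, 34, 23
No ties — each value takes its position as its rank.
Rank 3 → value 64.

64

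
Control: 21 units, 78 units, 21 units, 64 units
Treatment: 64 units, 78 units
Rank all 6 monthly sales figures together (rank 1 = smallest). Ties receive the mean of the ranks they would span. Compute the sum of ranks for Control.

Sorted (ascending): 21, 21, 64, 64, 78, 78
The 2 values of 21 occupy positions 1–2 → average rank (1+2)/2 = 1.5.
The 2 values of 64 occupy positions 3–4 → average rank (3+4)/2 = 3.5.
The 2 values of 78 occupy positions 5–6 → average rank (5+6)/2 = 5.5.
Control values → pooled ranks: 21→1.5, 78→5.5, 21→1.5, 64→3.5
Rank sum = 1.5 + 5.5 + 1.5 + 3.5 = 12

12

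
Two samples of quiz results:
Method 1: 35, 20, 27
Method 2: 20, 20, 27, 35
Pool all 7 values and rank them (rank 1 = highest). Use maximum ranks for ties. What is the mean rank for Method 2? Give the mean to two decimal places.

Sorted (descending): 35, 35, 27, 27, 20, 20, 20
The 2 values of 35 occupy positions 1–2 → each gets rank 2.
The 2 values of 27 occupy positions 3–4 → each gets rank 4.
The 3 values of 20 occupy positions 5–7 → each gets rank 7.
Method 2 values → pooled ranks: 20→7, 20→7, 27→4, 35→2
Mean rank = (7 + 7 + 4 + 2) / 4 = 5.00

5.00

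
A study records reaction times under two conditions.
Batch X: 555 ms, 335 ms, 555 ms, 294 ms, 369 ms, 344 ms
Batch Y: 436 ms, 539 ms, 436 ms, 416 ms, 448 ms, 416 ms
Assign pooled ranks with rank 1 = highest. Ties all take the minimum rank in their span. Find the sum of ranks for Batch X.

44

Sorted (descending): 555, 555, 539, 448, 436, 436, 416, 416, 369, 344, 335, 294
The 2 values of 555 occupy positions 1–2 → each gets rank 1.
The 2 values of 436 occupy positions 5–6 → each gets rank 5.
The 2 values of 416 occupy positions 7–8 → each gets rank 7.
Batch X values → pooled ranks: 555→1, 335→11, 555→1, 294→12, 369→9, 344→10
Rank sum = 1 + 11 + 1 + 12 + 9 + 10 = 44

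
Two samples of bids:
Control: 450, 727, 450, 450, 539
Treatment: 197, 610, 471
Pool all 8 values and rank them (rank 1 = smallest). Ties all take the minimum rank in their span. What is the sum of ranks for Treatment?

13

Sorted (ascending): 197, 450, 450, 450, 471, 539, 610, 727
The 3 values of 450 occupy positions 2–4 → each gets rank 2.
Treatment values → pooled ranks: 197→1, 610→7, 471→5
Rank sum = 1 + 7 + 5 = 13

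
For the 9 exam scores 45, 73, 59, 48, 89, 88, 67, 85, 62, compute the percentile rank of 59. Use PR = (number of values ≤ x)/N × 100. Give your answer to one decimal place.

N = 9.
Strictly below 59: 2. Equal to 59: 1.
PR = 3/9 × 100 = 33.3

33.3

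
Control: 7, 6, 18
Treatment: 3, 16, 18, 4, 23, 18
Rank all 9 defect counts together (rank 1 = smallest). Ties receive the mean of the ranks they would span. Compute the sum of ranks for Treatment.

Sorted (ascending): 3, 4, 6, 7, 16, 18, 18, 18, 23
The 3 values of 18 occupy positions 6–8 → average rank 7.
Treatment values → pooled ranks: 3→1, 16→5, 18→7, 4→2, 23→9, 18→7
Rank sum = 1 + 5 + 7 + 2 + 9 + 7 = 31

31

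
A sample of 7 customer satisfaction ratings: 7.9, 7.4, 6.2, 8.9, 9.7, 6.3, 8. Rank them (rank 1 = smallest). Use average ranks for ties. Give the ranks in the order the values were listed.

4, 3, 1, 6, 7, 2, 5

Sorted (ascending): 6.2, 6.3, 7.4, 7.9, 8, 8.9, 9.7
No ties — each value takes its position as its rank.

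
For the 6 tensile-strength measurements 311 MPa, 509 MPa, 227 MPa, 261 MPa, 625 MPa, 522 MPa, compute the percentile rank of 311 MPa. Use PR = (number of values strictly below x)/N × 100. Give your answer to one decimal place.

N = 6.
Strictly below 311: 2. Equal to 311: 1.
PR = 2/6 × 100 = 33.3

33.3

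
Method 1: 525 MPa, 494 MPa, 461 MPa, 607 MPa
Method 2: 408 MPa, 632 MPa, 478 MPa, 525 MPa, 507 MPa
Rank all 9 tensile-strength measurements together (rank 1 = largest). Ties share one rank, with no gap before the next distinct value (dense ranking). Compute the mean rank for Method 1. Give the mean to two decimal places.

Sorted (descending): 632, 607, 525, 525, 507, 494, 478, 461, 408
The 2 values of 525 share dense rank 3.
Remaining distinct values take the next consecutive integers.
Method 1 values → pooled ranks: 525→3, 494→5, 461→7, 607→2
Mean rank = (3 + 5 + 7 + 2) / 4 = 4.25

4.25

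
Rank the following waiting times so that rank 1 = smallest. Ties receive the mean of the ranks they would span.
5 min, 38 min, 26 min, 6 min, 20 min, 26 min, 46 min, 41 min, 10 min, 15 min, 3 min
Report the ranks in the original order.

Sorted (ascending): 3, 5, 6, 10, 15, 20, 26, 26, 38, 41, 46
The 2 values of 26 occupy positions 7–8 → average rank (7+8)/2 = 7.5.

2, 9, 7.5, 3, 6, 7.5, 11, 10, 4, 5, 1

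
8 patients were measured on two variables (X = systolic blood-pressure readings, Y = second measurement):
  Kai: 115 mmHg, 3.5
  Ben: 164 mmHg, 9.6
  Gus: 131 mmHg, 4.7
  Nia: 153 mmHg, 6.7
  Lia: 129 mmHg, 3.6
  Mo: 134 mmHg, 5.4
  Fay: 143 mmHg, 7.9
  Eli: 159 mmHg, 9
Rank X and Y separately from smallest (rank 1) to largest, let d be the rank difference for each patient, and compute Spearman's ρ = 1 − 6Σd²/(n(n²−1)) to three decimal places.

0.976

Ranks of variable 1: 1, 8, 3, 6, 2, 4, 5, 7
Ranks of variable 2: 1, 8, 3, 5, 2, 4, 6, 7
d = r₁ − r₂: 0, 0, 0, 1, 0, 0, -1, 0
d²: 0, 0, 0, 1, 0, 0, 1, 0; Σd² = 2
ρ = 1 − 6·2/(8·63) = 1 − 12/504 = 0.976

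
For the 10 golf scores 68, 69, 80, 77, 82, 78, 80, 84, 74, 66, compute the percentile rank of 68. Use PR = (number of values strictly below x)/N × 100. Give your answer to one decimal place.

10.0

N = 10.
Strictly below 68: 1. Equal to 68: 1.
PR = 1/10 × 100 = 10.0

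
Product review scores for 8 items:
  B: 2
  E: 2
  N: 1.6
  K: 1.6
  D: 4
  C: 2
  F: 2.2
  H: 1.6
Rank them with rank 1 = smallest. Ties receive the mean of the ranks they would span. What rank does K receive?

2

Sorted (ascending): 1.6, 1.6, 1.6, 2, 2, 2, 2.2, 4
The 3 values of 1.6 occupy positions 1–3 → average rank 2.
The 3 values of 2 occupy positions 4–6 → average rank 5.
K has value 1.6 → rank 2.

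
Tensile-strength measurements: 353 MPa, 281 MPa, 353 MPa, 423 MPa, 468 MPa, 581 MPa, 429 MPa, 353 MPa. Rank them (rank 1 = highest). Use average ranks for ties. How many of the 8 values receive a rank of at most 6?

7

Sorted (descending): 581, 468, 429, 423, 353, 353, 353, 281
The 3 values of 353 occupy positions 5–7 → average rank 6.
Ranks ≤ 6: {1, 2, 3, 4, 6, 6, 6} → 7 values.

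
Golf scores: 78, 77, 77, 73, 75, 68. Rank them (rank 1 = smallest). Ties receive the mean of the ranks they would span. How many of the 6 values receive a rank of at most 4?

3

Sorted (ascending): 68, 73, 75, 77, 77, 78
The 2 values of 77 occupy positions 4–5 → average rank (4+5)/2 = 4.5.
Ranks ≤ 4: {1, 2, 3} → 3 values.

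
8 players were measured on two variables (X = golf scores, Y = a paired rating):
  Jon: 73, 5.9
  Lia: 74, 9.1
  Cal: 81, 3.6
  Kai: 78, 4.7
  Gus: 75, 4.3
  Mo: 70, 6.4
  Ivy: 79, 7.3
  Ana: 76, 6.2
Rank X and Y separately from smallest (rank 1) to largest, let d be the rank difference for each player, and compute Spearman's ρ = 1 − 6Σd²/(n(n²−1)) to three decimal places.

-0.381

Ranks of variable 1: 2, 3, 8, 6, 4, 1, 7, 5
Ranks of variable 2: 4, 8, 1, 3, 2, 6, 7, 5
d = r₁ − r₂: -2, -5, 7, 3, 2, -5, 0, 0
d²: 4, 25, 49, 9, 4, 25, 0, 0; Σd² = 116
ρ = 1 − 6·116/(8·63) = 1 − 696/504 = -0.381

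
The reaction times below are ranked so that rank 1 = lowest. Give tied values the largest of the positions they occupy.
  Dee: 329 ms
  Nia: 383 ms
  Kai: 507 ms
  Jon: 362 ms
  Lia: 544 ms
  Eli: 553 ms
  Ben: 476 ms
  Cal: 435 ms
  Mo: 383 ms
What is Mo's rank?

Sorted (ascending): 329, 362, 383, 383, 435, 476, 507, 544, 553
The 2 values of 383 occupy positions 3–4 → each gets rank 4.
Mo has value 383 ms → rank 4.

4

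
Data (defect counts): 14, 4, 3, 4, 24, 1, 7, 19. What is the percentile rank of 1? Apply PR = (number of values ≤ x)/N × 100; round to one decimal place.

12.5

N = 8.
Strictly below 1: 0. Equal to 1: 1.
PR = 1/8 × 100 = 12.5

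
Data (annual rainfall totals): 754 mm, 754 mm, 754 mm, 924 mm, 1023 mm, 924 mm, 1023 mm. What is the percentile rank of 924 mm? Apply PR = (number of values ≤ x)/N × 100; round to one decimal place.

N = 7.
Strictly below 924: 3. Equal to 924: 2.
PR = 5/7 × 100 = 71.4

71.4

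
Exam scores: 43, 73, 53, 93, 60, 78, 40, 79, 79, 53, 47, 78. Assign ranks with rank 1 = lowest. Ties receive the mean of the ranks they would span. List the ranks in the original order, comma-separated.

Sorted (ascending): 40, 43, 47, 53, 53, 60, 73, 78, 78, 79, 79, 93
The 2 values of 53 occupy positions 4–5 → average rank (4+5)/2 = 4.5.
The 2 values of 78 occupy positions 8–9 → average rank (8+9)/2 = 8.5.
The 2 values of 79 occupy positions 10–11 → average rank (10+11)/2 = 10.5.

2, 7, 4.5, 12, 6, 8.5, 1, 10.5, 10.5, 4.5, 3, 8.5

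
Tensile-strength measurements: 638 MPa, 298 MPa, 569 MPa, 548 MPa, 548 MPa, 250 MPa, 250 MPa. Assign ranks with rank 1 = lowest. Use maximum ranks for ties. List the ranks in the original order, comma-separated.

Sorted (ascending): 250, 250, 298, 548, 548, 569, 638
The 2 values of 250 occupy positions 1–2 → each gets rank 2.
The 2 values of 548 occupy positions 4–5 → each gets rank 5.

7, 3, 6, 5, 5, 2, 2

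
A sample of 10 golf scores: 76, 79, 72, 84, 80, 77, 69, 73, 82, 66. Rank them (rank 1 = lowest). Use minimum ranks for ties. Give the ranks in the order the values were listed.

5, 7, 3, 10, 8, 6, 2, 4, 9, 1

Sorted (ascending): 66, 69, 72, 73, 76, 77, 79, 80, 82, 84
No ties — each value takes its position as its rank.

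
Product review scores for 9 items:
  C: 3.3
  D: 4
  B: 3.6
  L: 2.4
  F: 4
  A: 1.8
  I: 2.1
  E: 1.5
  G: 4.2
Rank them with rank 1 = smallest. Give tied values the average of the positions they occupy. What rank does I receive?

3

Sorted (ascending): 1.5, 1.8, 2.1, 2.4, 3.3, 3.6, 4, 4, 4.2
The 2 values of 4 occupy positions 7–8 → average rank (7+8)/2 = 7.5.
I has value 2.1 → rank 3.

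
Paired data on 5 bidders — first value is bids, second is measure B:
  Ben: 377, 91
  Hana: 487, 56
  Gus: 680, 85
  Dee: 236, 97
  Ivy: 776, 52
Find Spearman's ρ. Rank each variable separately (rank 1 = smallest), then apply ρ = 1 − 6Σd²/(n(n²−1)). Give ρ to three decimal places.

-0.900

Ranks of variable 1: 2, 3, 4, 1, 5
Ranks of variable 2: 4, 2, 3, 5, 1
d = r₁ − r₂: -2, 1, 1, -4, 4
d²: 4, 1, 1, 16, 16; Σd² = 38
ρ = 1 − 6·38/(5·24) = 1 − 228/120 = -0.900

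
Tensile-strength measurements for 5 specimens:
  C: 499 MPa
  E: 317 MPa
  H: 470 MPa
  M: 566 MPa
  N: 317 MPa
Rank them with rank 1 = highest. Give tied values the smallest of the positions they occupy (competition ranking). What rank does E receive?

4

Sorted (descending): 566, 499, 470, 317, 317
The 2 values of 317 occupy positions 4–5 → each gets rank 4.
E has value 317 MPa → rank 4.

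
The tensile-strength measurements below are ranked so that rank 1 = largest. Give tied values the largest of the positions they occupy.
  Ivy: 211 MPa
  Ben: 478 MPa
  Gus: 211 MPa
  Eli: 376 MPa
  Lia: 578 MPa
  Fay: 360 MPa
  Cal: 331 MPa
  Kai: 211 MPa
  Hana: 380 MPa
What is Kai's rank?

Sorted (descending): 578, 478, 380, 376, 360, 331, 211, 211, 211
The 3 values of 211 occupy positions 7–9 → each gets rank 9.
Kai has value 211 MPa → rank 9.

9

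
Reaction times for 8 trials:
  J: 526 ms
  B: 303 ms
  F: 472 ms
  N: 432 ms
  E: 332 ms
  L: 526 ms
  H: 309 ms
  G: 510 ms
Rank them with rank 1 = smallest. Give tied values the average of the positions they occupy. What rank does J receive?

Sorted (ascending): 303, 309, 332, 432, 472, 510, 526, 526
The 2 values of 526 occupy positions 7–8 → average rank (7+8)/2 = 7.5.
J has value 526 ms → rank 7.5.

7.5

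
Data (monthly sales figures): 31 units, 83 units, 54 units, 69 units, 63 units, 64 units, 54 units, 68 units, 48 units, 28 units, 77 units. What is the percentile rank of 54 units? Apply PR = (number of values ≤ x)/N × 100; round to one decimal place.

45.5

N = 11.
Strictly below 54: 3. Equal to 54: 2.
PR = 5/11 × 100 = 45.5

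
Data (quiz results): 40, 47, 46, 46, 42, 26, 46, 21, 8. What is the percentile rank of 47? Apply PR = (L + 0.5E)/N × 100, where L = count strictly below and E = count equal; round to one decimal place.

94.4

N = 9.
Strictly below 47: 8. Equal to 47: 1.
PR = (8 + 0.5·1)/9 × 100 = 94.4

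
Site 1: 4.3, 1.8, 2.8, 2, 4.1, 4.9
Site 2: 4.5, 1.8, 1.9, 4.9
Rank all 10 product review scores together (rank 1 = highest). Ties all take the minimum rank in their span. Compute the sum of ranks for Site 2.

21

Sorted (descending): 4.9, 4.9, 4.5, 4.3, 4.1, 2.8, 2, 1.9, 1.8, 1.8
The 2 values of 4.9 occupy positions 1–2 → each gets rank 1.
The 2 values of 1.8 occupy positions 9–10 → each gets rank 9.
Site 2 values → pooled ranks: 4.5→3, 1.8→9, 1.9→8, 4.9→1
Rank sum = 3 + 9 + 8 + 1 = 21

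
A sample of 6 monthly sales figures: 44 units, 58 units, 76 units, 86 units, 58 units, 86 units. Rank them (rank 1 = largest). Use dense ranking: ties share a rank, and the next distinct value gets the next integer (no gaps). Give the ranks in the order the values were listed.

Sorted (descending): 86, 86, 76, 58, 58, 44
The 2 values of 86 share dense rank 1.
The 2 values of 58 share dense rank 3.
Remaining distinct values take the next consecutive integers.

4, 3, 2, 1, 3, 1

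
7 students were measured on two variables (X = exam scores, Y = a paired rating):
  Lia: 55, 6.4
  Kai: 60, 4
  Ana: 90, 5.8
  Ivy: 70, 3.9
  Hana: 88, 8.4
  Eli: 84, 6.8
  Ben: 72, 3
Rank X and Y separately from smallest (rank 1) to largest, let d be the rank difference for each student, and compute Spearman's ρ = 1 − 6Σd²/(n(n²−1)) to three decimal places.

0.321

Ranks of variable 1: 1, 2, 7, 3, 6, 5, 4
Ranks of variable 2: 5, 3, 4, 2, 7, 6, 1
d = r₁ − r₂: -4, -1, 3, 1, -1, -1, 3
d²: 16, 1, 9, 1, 1, 1, 9; Σd² = 38
ρ = 1 − 6·38/(7·48) = 1 − 228/336 = 0.321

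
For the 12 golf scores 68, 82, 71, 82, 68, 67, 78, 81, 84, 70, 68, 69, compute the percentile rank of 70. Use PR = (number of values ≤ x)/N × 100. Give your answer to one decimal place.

N = 12.
Strictly below 70: 5. Equal to 70: 1.
PR = 6/12 × 100 = 50.0

50.0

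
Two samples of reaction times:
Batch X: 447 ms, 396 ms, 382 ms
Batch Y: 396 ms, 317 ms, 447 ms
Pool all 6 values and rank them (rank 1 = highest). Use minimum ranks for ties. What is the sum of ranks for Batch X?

Sorted (descending): 447, 447, 396, 396, 382, 317
The 2 values of 447 occupy positions 1–2 → each gets rank 1.
The 2 values of 396 occupy positions 3–4 → each gets rank 3.
Batch X values → pooled ranks: 447→1, 396→3, 382→5
Rank sum = 1 + 3 + 5 = 9

9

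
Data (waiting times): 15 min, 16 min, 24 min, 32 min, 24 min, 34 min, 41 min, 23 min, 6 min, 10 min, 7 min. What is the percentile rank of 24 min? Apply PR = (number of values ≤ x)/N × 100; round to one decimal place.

72.7

N = 11.
Strictly below 24: 6. Equal to 24: 2.
PR = 8/11 × 100 = 72.7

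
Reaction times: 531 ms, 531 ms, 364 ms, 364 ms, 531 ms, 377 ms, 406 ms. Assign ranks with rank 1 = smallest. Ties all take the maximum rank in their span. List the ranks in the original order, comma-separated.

7, 7, 2, 2, 7, 3, 4

Sorted (ascending): 364, 364, 377, 406, 531, 531, 531
The 2 values of 364 occupy positions 1–2 → each gets rank 2.
The 3 values of 531 occupy positions 5–7 → each gets rank 7.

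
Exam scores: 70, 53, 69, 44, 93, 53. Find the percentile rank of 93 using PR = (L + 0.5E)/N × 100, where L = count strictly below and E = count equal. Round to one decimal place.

91.7

N = 6.
Strictly below 93: 5. Equal to 93: 1.
PR = (5 + 0.5·1)/6 × 100 = 91.7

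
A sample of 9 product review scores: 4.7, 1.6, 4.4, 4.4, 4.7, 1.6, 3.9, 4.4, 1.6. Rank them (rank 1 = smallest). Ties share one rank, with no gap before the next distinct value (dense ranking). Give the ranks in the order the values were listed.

4, 1, 3, 3, 4, 1, 2, 3, 1

Sorted (ascending): 1.6, 1.6, 1.6, 3.9, 4.4, 4.4, 4.4, 4.7, 4.7
The 3 values of 1.6 share dense rank 1.
The 3 values of 4.4 share dense rank 3.
The 2 values of 4.7 share dense rank 4.
Remaining distinct values take the next consecutive integers.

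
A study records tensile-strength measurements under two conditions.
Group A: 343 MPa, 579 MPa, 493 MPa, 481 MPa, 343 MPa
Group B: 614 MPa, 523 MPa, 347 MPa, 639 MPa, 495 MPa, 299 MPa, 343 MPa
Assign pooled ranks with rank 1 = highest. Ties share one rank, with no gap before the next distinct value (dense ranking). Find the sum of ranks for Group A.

34

Sorted (descending): 639, 614, 579, 523, 495, 493, 481, 347, 343, 343, 343, 299
The 3 values of 343 share dense rank 9.
Remaining distinct values take the next consecutive integers.
Group A values → pooled ranks: 343→9, 579→3, 493→6, 481→7, 343→9
Rank sum = 9 + 3 + 6 + 7 + 9 = 34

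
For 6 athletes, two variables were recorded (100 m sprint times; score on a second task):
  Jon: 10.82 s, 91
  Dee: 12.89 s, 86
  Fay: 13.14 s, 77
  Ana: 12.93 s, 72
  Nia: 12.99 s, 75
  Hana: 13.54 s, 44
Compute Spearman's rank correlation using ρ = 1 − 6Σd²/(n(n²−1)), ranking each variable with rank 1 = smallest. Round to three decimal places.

-0.771

Ranks of variable 1: 1, 2, 5, 3, 4, 6
Ranks of variable 2: 6, 5, 4, 2, 3, 1
d = r₁ − r₂: -5, -3, 1, 1, 1, 5
d²: 25, 9, 1, 1, 1, 25; Σd² = 62
ρ = 1 − 6·62/(6·35) = 1 − 372/210 = -0.771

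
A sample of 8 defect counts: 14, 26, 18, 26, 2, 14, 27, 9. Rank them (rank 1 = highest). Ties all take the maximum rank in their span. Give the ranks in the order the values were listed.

Sorted (descending): 27, 26, 26, 18, 14, 14, 9, 2
The 2 values of 26 occupy positions 2–3 → each gets rank 3.
The 2 values of 14 occupy positions 5–6 → each gets rank 6.

6, 3, 4, 3, 8, 6, 1, 7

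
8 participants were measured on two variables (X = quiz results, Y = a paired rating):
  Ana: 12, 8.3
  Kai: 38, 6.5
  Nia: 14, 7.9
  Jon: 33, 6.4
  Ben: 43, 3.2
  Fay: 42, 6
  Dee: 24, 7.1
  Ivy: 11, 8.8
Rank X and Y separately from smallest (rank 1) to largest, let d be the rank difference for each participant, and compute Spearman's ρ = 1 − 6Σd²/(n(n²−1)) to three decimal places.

-0.976

Ranks of variable 1: 2, 6, 3, 5, 8, 7, 4, 1
Ranks of variable 2: 7, 4, 6, 3, 1, 2, 5, 8
d = r₁ − r₂: -5, 2, -3, 2, 7, 5, -1, -7
d²: 25, 4, 9, 4, 49, 25, 1, 49; Σd² = 166
ρ = 1 − 6·166/(8·63) = 1 − 996/504 = -0.976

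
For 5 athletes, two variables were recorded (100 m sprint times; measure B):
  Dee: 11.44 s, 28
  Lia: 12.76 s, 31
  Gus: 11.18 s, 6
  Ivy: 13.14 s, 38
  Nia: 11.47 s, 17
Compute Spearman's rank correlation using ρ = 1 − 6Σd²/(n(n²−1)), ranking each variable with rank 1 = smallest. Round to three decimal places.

0.900

Ranks of variable 1: 2, 4, 1, 5, 3
Ranks of variable 2: 3, 4, 1, 5, 2
d = r₁ − r₂: -1, 0, 0, 0, 1
d²: 1, 0, 0, 0, 1; Σd² = 2
ρ = 1 − 6·2/(5·24) = 1 − 12/120 = 0.900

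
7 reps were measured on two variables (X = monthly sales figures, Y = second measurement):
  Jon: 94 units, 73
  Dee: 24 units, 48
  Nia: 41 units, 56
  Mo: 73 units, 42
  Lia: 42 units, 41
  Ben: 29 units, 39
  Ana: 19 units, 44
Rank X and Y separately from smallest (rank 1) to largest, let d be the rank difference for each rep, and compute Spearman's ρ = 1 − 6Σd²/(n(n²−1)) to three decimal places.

Ranks of variable 1: 7, 2, 4, 6, 5, 3, 1
Ranks of variable 2: 7, 5, 6, 3, 2, 1, 4
d = r₁ − r₂: 0, -3, -2, 3, 3, 2, -3
d²: 0, 9, 4, 9, 9, 4, 9; Σd² = 44
ρ = 1 − 6·44/(7·48) = 1 − 264/336 = 0.214

0.214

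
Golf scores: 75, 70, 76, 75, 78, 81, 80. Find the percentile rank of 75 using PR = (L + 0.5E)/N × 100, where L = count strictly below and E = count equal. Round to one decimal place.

N = 7.
Strictly below 75: 1. Equal to 75: 2.
PR = (1 + 0.5·2)/7 × 100 = 28.6

28.6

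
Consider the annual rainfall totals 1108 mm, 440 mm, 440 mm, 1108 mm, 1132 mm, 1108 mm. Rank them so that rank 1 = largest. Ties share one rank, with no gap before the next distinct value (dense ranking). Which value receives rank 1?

1132

Sorted (descending): 1132, 1108, 1108, 1108, 440, 440
The 3 values of 1108 share dense rank 2.
The 2 values of 440 share dense rank 3.
Remaining distinct values take the next consecutive integers.
Rank 1 → value 1132.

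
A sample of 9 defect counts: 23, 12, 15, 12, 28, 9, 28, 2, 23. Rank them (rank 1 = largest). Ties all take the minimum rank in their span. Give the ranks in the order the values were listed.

Sorted (descending): 28, 28, 23, 23, 15, 12, 12, 9, 2
The 2 values of 28 occupy positions 1–2 → each gets rank 1.
The 2 values of 23 occupy positions 3–4 → each gets rank 3.
The 2 values of 12 occupy positions 6–7 → each gets rank 6.

3, 6, 5, 6, 1, 8, 1, 9, 3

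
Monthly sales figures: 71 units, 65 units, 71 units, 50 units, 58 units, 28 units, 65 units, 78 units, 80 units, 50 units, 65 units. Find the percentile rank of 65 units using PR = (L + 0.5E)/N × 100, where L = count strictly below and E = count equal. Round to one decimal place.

50.0

N = 11.
Strictly below 65: 4. Equal to 65: 3.
PR = (4 + 0.5·3)/11 × 100 = 50.0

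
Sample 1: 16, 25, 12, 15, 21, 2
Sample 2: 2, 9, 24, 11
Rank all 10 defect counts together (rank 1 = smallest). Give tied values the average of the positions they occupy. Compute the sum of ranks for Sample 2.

Sorted (ascending): 2, 2, 9, 11, 12, 15, 16, 21, 24, 25
The 2 values of 2 occupy positions 1–2 → average rank (1+2)/2 = 1.5.
Sample 2 values → pooled ranks: 2→1.5, 9→3, 24→9, 11→4
Rank sum = 1.5 + 3 + 9 + 4 = 17.5

17.5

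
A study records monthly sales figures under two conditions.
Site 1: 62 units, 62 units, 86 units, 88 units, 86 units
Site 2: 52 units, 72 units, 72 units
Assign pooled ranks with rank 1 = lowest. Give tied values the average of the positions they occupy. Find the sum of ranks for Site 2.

10

Sorted (ascending): 52, 62, 62, 72, 72, 86, 86, 88
The 2 values of 62 occupy positions 2–3 → average rank (2+3)/2 = 2.5.
The 2 values of 72 occupy positions 4–5 → average rank (4+5)/2 = 4.5.
The 2 values of 86 occupy positions 6–7 → average rank (6+7)/2 = 6.5.
Site 2 values → pooled ranks: 52→1, 72→4.5, 72→4.5
Rank sum = 1 + 4.5 + 4.5 = 10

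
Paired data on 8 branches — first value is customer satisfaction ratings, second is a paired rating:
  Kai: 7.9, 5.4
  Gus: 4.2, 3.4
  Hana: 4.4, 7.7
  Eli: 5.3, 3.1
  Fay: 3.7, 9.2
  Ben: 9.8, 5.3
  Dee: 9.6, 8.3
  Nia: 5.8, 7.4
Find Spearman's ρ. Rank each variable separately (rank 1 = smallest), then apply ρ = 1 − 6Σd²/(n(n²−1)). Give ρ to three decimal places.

-0.143

Ranks of variable 1: 6, 2, 3, 4, 1, 8, 7, 5
Ranks of variable 2: 4, 2, 6, 1, 8, 3, 7, 5
d = r₁ − r₂: 2, 0, -3, 3, -7, 5, 0, 0
d²: 4, 0, 9, 9, 49, 25, 0, 0; Σd² = 96
ρ = 1 − 6·96/(8·63) = 1 − 576/504 = -0.143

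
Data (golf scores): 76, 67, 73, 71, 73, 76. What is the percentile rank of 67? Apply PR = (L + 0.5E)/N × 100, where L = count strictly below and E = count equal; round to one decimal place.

8.3

N = 6.
Strictly below 67: 0. Equal to 67: 1.
PR = (0 + 0.5·1)/6 × 100 = 8.3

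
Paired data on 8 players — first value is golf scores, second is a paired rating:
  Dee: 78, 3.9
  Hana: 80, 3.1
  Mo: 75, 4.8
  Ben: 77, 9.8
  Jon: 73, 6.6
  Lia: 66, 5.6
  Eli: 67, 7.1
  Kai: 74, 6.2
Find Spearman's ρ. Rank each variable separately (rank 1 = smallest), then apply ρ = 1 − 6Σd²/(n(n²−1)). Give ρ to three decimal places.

Ranks of variable 1: 7, 8, 5, 6, 3, 1, 2, 4
Ranks of variable 2: 2, 1, 3, 8, 6, 4, 7, 5
d = r₁ − r₂: 5, 7, 2, -2, -3, -3, -5, -1
d²: 25, 49, 4, 4, 9, 9, 25, 1; Σd² = 126
ρ = 1 − 6·126/(8·63) = 1 − 756/504 = -0.500

-0.500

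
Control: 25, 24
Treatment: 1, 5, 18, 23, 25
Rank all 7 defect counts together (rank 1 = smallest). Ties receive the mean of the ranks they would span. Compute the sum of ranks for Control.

11.5

Sorted (ascending): 1, 5, 18, 23, 24, 25, 25
The 2 values of 25 occupy positions 6–7 → average rank (6+7)/2 = 6.5.
Control values → pooled ranks: 25→6.5, 24→5
Rank sum = 6.5 + 5 = 11.5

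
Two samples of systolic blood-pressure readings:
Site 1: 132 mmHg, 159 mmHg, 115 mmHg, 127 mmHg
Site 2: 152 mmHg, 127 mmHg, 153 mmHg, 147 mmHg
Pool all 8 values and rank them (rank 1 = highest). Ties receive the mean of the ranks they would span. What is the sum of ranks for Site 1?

20.5

Sorted (descending): 159, 153, 152, 147, 132, 127, 127, 115
The 2 values of 127 occupy positions 6–7 → average rank (6+7)/2 = 6.5.
Site 1 values → pooled ranks: 132→5, 159→1, 115→8, 127→6.5
Rank sum = 5 + 1 + 8 + 6.5 = 20.5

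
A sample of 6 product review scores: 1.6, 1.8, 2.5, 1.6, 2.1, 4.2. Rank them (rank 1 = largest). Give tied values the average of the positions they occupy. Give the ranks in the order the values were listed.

5.5, 4, 2, 5.5, 3, 1

Sorted (descending): 4.2, 2.5, 2.1, 1.8, 1.6, 1.6
The 2 values of 1.6 occupy positions 5–6 → average rank (5+6)/2 = 5.5.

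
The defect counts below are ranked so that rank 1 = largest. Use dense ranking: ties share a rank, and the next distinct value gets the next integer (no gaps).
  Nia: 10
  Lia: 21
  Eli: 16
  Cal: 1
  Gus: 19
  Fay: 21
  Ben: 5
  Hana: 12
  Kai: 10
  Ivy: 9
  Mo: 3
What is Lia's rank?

1

Sorted (descending): 21, 21, 19, 16, 12, 10, 10, 9, 5, 3, 1
The 2 values of 21 share dense rank 1.
The 2 values of 10 share dense rank 5.
Remaining distinct values take the next consecutive integers.
Lia has value 21 → rank 1.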